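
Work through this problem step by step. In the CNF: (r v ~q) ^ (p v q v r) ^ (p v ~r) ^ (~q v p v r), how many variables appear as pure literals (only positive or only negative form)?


Check each variable for pure literal status:
p: pure positive
q: mixed (not pure)
r: mixed (not pure)
Pure literal count = 1

1


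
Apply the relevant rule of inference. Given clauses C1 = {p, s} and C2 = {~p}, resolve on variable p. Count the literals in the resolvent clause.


Remove p from C1 and ~p from C2.
C1 remainder: {s}
C2 remainder: {}
Union (resolvent): {s}
Resolvent has 1 literal(s).

1


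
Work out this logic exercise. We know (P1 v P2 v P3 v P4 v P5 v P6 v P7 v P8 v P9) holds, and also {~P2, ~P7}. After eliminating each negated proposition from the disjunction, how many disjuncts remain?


Original disjuncts (9): P1, P2, P3, P4, P5, P6, P7, P8, P9
Negated (eliminate): ~P2, ~P7
Remaining disjuncts: P1, P3, P4, P5, P6, P8, P9
Count = 9 - 2 = 7

7


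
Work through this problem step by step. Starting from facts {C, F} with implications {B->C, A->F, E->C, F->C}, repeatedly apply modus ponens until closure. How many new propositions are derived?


Initial facts: {C, F}
Apply modus ponens to closure:
  (no implication fires)
Final known: {C, F}
New propositions: {(none)}
Count = 0

0


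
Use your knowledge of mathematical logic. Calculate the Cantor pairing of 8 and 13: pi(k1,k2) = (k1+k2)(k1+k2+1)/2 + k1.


k1 + k2 = 21
(k1+k2)(k1+k2+1)/2 = 21 * 22 / 2 = 231
pi = 231 + 8 = 239

239


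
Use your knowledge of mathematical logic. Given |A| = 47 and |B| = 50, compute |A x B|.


The Cartesian product A x B contains all ordered pairs (a, b).
|A x B| = |A| * |B| = 47 * 50 = 2350

2350


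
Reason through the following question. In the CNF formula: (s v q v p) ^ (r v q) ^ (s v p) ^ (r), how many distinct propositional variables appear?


Identify each variable that appears in the formula.
Variables found: p, q, r, s
Count = 4

4


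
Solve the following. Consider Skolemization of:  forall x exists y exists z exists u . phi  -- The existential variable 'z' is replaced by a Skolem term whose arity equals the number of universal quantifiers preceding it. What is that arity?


Quantifier prefix: forall x exists y exists z exists u
'z' is existentially quantified at position 3.
Universal variables preceding it: x
Skolem function arity = 1

1


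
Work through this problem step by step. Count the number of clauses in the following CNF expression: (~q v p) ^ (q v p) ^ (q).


A CNF formula is a conjunction of clauses.
Clauses are separated by ^.
Counting the conjuncts: 3 clauses.

3


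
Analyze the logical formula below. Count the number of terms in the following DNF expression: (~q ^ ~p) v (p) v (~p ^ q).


A DNF formula is a disjunction of terms (conjunctions).
Terms are separated by v.
Counting the disjuncts: 3 terms.

3


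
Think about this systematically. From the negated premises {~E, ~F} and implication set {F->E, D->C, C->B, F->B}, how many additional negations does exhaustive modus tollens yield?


Initial negated facts: {~E, ~F}
Apply modus tollens to closure:
  (no implication fires)
Final negated: {~E, ~F}
New negations: {(none)}
Count = 0

0


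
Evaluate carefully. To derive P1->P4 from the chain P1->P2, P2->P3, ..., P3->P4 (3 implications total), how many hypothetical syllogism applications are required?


With 3 implications in a chain connecting 4 propositions:
P1->P2, P2->P3, ..., P3->P4
Steps needed = (number of implications) - 1 = 3 - 1 = 2

2


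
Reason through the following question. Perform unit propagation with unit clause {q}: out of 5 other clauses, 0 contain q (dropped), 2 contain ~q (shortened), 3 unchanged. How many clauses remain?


Satisfied (removed): 0
Shortened (remain): 2
Unchanged (remain): 3
Remaining = 2 + 3 = 5

5


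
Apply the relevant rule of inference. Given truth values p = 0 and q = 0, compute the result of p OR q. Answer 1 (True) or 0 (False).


p = 0, q = 0
Operation: p OR q
Evaluate: 0 OR 0 = 0

0


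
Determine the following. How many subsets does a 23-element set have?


The power set of a set with n elements has 2^n elements.
|P(S)| = 2^23 = 8388608

8388608


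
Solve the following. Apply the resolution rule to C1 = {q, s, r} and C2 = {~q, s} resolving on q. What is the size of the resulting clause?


Remove q from C1 and ~q from C2.
C1 remainder: {s, r}
C2 remainder: {s}
Union (resolvent): {r, s}
Resolvent has 2 literal(s).

2


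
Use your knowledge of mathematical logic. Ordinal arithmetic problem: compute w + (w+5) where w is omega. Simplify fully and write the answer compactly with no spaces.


Compute w + (w+5).
Ordinal + is associative but NOT commutative; for finite n>0, n + w = w but w + n stays w+n.
w + (w+5) = (w+w) + 5 = w*2+5.
Result = w*2+5

w*2+5


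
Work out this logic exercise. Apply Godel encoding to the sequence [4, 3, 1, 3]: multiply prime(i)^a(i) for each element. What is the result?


Encode each element as an exponent of the corresponding prime:
  2^4 = 16
  3^3 = 27
  5^1 = 5
  7^3 = 343
Product = 16 * 27 * 5 * 343 = 740880

740880


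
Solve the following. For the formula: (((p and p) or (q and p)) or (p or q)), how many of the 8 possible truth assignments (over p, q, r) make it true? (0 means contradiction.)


Check all 8 assignments:
p=0, q=0, r=0: 0
p=0, q=0, r=1: 0
p=0, q=1, r=0: 1
p=0, q=1, r=1: 1
p=1, q=0, r=0: 1
p=1, q=0, r=1: 1
p=1, q=1, r=0: 1
p=1, q=1, r=1: 1
Count of True = 6

6


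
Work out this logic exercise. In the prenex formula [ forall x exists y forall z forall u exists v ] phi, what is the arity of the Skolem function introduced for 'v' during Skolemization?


Quantifier prefix: forall x exists y forall z forall u exists v
'v' is existentially quantified at position 5.
Universal variables preceding it: x, z, u
Skolem function arity = 3

3


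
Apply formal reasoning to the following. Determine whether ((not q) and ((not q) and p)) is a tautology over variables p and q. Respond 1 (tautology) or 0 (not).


Check all 4 assignments:
p=0, q=0: 0
p=0, q=1: 0
p=1, q=0: 1
p=1, q=1: 0
Satisfying count = 1/4.
Tautology iff count = 4: no.

0


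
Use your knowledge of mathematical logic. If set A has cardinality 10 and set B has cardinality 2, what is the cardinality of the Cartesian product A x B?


The Cartesian product A x B contains all ordered pairs (a, b).
|A x B| = |A| * |B| = 10 * 2 = 20

20


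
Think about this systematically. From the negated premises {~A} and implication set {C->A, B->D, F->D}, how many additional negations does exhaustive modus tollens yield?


Initial negated facts: {~A}
Apply modus tollens to closure:
  ~A and C->A  =>  ~C
Final negated: {~A, ~C}
New negations: {~C}
Count = 1

1


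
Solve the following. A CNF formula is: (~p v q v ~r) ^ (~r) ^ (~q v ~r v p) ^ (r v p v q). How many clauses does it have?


A CNF formula is a conjunction of clauses.
Clauses are separated by ^.
Counting the conjuncts: 4 clauses.

4


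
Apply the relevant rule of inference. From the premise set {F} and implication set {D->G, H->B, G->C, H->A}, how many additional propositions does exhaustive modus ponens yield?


Initial facts: {F}
Apply modus ponens to closure:
  (no implication fires)
Final known: {F}
New propositions: {(none)}
Count = 0

0


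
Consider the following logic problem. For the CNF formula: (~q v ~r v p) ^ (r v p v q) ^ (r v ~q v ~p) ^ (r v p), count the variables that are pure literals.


Check each variable for pure literal status:
p: mixed (not pure)
q: mixed (not pure)
r: mixed (not pure)
Pure literal count = 0

0


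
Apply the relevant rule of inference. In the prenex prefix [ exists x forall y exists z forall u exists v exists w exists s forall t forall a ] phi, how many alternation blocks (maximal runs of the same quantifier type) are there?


Quantifier-type sequence: E A E A E E E A A  (A=forall, E=exists)
Group into maximal same-type runs:
  Ex1 | Ax1 | Ex1 | Ax1 | Ex3 | Ax2
Number of blocks = 6

6


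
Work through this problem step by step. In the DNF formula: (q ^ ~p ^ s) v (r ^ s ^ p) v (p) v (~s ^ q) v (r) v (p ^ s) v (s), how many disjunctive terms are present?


A DNF formula is a disjunction of terms (conjunctions).
Terms are separated by v.
Counting the disjuncts: 7 terms.

7


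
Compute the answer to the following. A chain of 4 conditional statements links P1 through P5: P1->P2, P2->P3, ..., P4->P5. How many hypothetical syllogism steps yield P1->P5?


With 4 implications in a chain connecting 5 propositions:
P1->P2, P2->P3, ..., P4->P5
Steps needed = (number of implications) - 1 = 4 - 1 = 3

3


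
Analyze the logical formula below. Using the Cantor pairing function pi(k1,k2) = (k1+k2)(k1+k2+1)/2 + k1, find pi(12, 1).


k1 + k2 = 13
(k1+k2)(k1+k2+1)/2 = 13 * 14 / 2 = 91
pi = 91 + 12 = 103

103


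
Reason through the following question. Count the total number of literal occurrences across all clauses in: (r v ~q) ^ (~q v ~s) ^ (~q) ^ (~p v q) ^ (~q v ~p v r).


Counting literals in each clause:
Clause 1: 2 literal(s)
Clause 2: 2 literal(s)
Clause 3: 1 literal(s)
Clause 4: 2 literal(s)
Clause 5: 3 literal(s)
Total = 10

10


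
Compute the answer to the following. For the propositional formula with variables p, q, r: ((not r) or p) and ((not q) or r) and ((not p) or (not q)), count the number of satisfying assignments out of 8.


Evaluate all 8 assignments for p, q, r:
p=0, q=0, r=0: 1
p=0, q=0, r=1: 0
p=0, q=1, r=0: 0
p=0, q=1, r=1: 0
p=1, q=0, r=0: 1
p=1, q=0, r=1: 1
p=1, q=1, r=0: 0
p=1, q=1, r=1: 0
Satisfying count = 3

3


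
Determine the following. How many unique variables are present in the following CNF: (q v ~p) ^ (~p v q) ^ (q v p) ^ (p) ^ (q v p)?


Identify each variable that appears in the formula.
Variables found: p, q
Count = 2

2


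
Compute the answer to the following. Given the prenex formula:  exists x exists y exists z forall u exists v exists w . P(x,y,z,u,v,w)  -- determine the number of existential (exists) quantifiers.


Quantifier prefix: exists x exists y exists z forall u exists v exists w
Mark each quantifier type:
  E E E U E E
Universal count = 1, Existential count = 5
Asked for existential (exists) quantifiers: 5

5


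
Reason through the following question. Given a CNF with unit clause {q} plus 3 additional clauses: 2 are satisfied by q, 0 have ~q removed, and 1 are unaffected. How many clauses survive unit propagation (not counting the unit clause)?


Satisfied (removed): 2
Shortened (remain): 0
Unchanged (remain): 1
Remaining = 0 + 1 = 1

1


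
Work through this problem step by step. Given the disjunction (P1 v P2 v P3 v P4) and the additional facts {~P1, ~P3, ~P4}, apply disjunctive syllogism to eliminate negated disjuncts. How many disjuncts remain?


Original disjuncts (4): P1, P2, P3, P4
Negated (eliminate): ~P1, ~P3, ~P4
Remaining disjuncts: P2
Count = 4 - 3 = 1

1


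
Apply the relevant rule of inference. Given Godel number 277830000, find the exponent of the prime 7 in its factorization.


Factorize 277830000 by dividing by 7 repeatedly.
Division steps: 7 divides 277830000 exactly 3 time(s).
Exponent of 7 = 3

3


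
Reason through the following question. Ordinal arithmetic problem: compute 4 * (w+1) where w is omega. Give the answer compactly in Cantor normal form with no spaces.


Compute 4 * (w+1).
Ordinal * is associative and left-distributive over +, but NOT commutative; for finite n>1, n*w = w but w*n stays w*n.
By left-distributivity: 4 * (w+1) = 4*w + 4*1 = w + 4 = w+4.
Result = w+4

w+4


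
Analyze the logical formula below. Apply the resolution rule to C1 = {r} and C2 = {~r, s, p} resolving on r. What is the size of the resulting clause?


Remove r from C1 and ~r from C2.
C1 remainder: {}
C2 remainder: {s, p}
Union (resolvent): {p, s}
Resolvent has 2 literal(s).

2


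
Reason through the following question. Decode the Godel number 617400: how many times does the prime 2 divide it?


Factorize 617400 by dividing by 2 repeatedly.
Division steps: 2 divides 617400 exactly 3 time(s).
Exponent of 2 = 3

3


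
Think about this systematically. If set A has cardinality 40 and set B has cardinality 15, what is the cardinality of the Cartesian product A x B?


The Cartesian product A x B contains all ordered pairs (a, b).
|A x B| = |A| * |B| = 40 * 15 = 600

600


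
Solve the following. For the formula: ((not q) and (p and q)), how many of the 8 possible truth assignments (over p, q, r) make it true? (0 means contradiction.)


Check all 8 assignments:
p=0, q=0, r=0: 0
p=0, q=0, r=1: 0
p=0, q=1, r=0: 0
p=0, q=1, r=1: 0
p=1, q=0, r=0: 0
p=1, q=0, r=1: 0
p=1, q=1, r=0: 0
p=1, q=1, r=1: 0
Count of True = 0

0


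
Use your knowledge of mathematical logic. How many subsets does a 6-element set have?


The power set of a set with n elements has 2^n elements.
|P(S)| = 2^6 = 64

64


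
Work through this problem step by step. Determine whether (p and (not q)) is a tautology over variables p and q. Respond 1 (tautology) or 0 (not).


Check all 4 assignments:
p=0, q=0: 0
p=0, q=1: 0
p=1, q=0: 1
p=1, q=1: 0
Satisfying count = 1/4.
Tautology iff count = 4: no.

0


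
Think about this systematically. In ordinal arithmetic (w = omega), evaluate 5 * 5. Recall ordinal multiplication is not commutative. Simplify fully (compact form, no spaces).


Compute 5 * 5.
Ordinal * is associative and left-distributive over +, but NOT commutative; for finite n>1, n*w = w but w*n stays w*n.
Both finite; ordinal * agrees with natural *: 5 * 5 = 25.
Result = 25

25


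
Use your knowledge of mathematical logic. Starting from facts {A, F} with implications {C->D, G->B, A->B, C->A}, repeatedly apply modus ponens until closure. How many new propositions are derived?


Initial facts: {A, F}
Apply modus ponens to closure:
  A and A->B  =>  B
Final known: {A, B, F}
New propositions: {B}
Count = 1

1


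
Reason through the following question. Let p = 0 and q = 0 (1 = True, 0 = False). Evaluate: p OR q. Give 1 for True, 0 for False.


p = 0, q = 0
Operation: p OR q
Evaluate: 0 OR 0 = 0

0


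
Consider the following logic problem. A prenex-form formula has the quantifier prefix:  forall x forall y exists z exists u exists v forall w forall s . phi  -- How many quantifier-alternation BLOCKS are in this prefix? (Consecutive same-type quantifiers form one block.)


Quantifier-type sequence: A A E E E A A  (A=forall, E=exists)
Group into maximal same-type runs:
  Ax2 | Ex3 | Ax2
Number of blocks = 3

3


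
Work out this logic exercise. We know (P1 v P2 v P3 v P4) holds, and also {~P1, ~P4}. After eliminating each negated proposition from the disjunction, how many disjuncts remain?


Original disjuncts (4): P1, P2, P3, P4
Negated (eliminate): ~P1, ~P4
Remaining disjuncts: P2, P3
Count = 4 - 2 = 2

2


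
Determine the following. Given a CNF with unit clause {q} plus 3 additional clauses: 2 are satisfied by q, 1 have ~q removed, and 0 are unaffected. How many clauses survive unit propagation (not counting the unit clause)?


Satisfied (removed): 2
Shortened (remain): 1
Unchanged (remain): 0
Remaining = 1 + 0 = 1

1


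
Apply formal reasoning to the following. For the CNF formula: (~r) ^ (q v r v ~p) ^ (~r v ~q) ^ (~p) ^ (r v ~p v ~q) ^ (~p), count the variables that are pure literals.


Check each variable for pure literal status:
p: pure negative
q: mixed (not pure)
r: mixed (not pure)
Pure literal count = 1

1


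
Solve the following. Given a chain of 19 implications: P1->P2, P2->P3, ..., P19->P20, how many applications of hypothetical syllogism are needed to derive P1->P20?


With 19 implications in a chain connecting 20 propositions:
P1->P2, P2->P3, ..., P19->P20
Steps needed = (number of implications) - 1 = 19 - 1 = 18

18


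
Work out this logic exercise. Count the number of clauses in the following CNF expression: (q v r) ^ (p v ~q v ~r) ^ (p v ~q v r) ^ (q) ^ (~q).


A CNF formula is a conjunction of clauses.
Clauses are separated by ^.
Counting the conjuncts: 5 clauses.

5


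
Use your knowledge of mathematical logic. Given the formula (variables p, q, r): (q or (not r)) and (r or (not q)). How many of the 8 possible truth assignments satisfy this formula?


Evaluate all 8 assignments for p, q, r:
p=0, q=0, r=0: 1
p=0, q=0, r=1: 0
p=0, q=1, r=0: 0
p=0, q=1, r=1: 1
p=1, q=0, r=0: 1
p=1, q=0, r=1: 0
p=1, q=1, r=0: 0
p=1, q=1, r=1: 1
Satisfying count = 4

4


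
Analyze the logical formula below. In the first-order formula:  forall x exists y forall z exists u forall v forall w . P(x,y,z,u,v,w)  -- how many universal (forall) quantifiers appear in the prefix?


Quantifier prefix: forall x exists y forall z exists u forall v forall w
Mark each quantifier type:
  U E U E U U
Universal count = 4, Existential count = 2
Asked for universal (forall) quantifiers: 4

4


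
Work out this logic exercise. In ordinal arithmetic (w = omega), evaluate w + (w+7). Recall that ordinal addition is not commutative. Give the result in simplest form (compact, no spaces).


Compute w + (w+7).
Ordinal + is associative but NOT commutative; for finite n>0, n + w = w but w + n stays w+n.
w + (w+7) = (w+w) + 7 = w*2+7.
Result = w*2+7

w*2+7


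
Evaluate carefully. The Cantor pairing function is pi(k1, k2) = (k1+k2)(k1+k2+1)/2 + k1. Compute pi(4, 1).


k1 + k2 = 5
(k1+k2)(k1+k2+1)/2 = 5 * 6 / 2 = 15
pi = 15 + 4 = 19

19


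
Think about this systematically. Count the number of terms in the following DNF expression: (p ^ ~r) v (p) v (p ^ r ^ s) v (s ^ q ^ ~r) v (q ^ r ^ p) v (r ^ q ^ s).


A DNF formula is a disjunction of terms (conjunctions).
Terms are separated by v.
Counting the disjuncts: 6 terms.

6


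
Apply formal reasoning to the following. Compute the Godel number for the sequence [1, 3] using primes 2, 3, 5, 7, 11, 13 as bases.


Encode each element as an exponent of the corresponding prime:
  2^1 = 2
  3^3 = 27
Product = 2 * 27 = 54

54


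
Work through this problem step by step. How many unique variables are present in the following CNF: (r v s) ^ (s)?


Identify each variable that appears in the formula.
Variables found: r, s
Count = 2

2


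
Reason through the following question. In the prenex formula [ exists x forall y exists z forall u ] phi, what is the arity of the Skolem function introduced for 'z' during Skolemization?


Quantifier prefix: exists x forall y exists z forall u
'z' is existentially quantified at position 3.
Universal variables preceding it: y
Skolem function arity = 1

1


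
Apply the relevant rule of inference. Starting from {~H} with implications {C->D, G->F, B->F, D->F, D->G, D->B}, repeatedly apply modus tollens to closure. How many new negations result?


Initial negated facts: {~H}
Apply modus tollens to closure:
  (no implication fires)
Final negated: {~H}
New negations: {(none)}
Count = 0

0


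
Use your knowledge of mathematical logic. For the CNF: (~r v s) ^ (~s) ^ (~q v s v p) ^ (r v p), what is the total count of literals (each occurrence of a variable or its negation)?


Counting literals in each clause:
Clause 1: 2 literal(s)
Clause 2: 1 literal(s)
Clause 3: 3 literal(s)
Clause 4: 2 literal(s)
Total = 8

8


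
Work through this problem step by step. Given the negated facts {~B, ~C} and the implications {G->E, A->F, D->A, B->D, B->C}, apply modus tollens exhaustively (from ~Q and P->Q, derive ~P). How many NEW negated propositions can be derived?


Initial negated facts: {~B, ~C}
Apply modus tollens to closure:
  (no implication fires)
Final negated: {~B, ~C}
New negations: {(none)}
Count = 0

0


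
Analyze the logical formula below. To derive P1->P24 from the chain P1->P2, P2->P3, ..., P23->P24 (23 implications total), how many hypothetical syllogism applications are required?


With 23 implications in a chain connecting 24 propositions:
P1->P2, P2->P3, ..., P23->P24
Steps needed = (number of implications) - 1 = 23 - 1 = 22

22


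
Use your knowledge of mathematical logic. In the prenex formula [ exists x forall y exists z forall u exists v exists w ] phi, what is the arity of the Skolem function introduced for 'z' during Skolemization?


Quantifier prefix: exists x forall y exists z forall u exists v exists w
'z' is existentially quantified at position 3.
Universal variables preceding it: y
Skolem function arity = 1

1


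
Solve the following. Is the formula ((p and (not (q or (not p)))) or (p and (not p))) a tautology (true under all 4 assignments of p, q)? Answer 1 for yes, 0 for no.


Check all 4 assignments:
p=0, q=0: 0
p=0, q=1: 0
p=1, q=0: 1
p=1, q=1: 0
Satisfying count = 1/4.
Tautology iff count = 4: no.

0


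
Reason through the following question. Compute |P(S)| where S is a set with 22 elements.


The power set of a set with n elements has 2^n elements.
|P(S)| = 2^22 = 4194304

4194304


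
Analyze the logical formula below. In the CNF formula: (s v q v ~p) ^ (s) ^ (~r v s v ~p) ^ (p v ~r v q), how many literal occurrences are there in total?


Counting literals in each clause:
Clause 1: 3 literal(s)
Clause 2: 1 literal(s)
Clause 3: 3 literal(s)
Clause 4: 3 literal(s)
Total = 10

10


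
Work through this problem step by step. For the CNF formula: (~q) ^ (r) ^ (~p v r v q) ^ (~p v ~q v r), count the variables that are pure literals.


Check each variable for pure literal status:
p: pure negative
q: mixed (not pure)
r: pure positive
Pure literal count = 2

2


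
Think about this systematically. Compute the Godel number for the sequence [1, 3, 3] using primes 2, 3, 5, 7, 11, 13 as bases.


Encode each element as an exponent of the corresponding prime:
  2^1 = 2
  3^3 = 27
  5^3 = 125
Product = 2 * 27 * 125 = 6750

6750


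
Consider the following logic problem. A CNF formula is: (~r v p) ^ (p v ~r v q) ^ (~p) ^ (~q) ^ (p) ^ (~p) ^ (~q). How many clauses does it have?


A CNF formula is a conjunction of clauses.
Clauses are separated by ^.
Counting the conjuncts: 7 clauses.

7


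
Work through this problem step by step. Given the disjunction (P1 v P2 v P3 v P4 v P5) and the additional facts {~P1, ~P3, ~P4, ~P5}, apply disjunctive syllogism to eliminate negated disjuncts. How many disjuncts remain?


Original disjuncts (5): P1, P2, P3, P4, P5
Negated (eliminate): ~P1, ~P3, ~P4, ~P5
Remaining disjuncts: P2
Count = 5 - 4 = 1

1


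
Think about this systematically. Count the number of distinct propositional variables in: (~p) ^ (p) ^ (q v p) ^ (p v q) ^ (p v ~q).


Identify each variable that appears in the formula.
Variables found: p, q
Count = 2

2


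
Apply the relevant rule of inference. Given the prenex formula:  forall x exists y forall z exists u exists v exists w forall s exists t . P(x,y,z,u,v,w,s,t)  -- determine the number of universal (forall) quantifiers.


Quantifier prefix: forall x exists y forall z exists u exists v exists w forall s exists t
Mark each quantifier type:
  U E U E E E U E
Universal count = 3, Existential count = 5
Asked for universal (forall) quantifiers: 3

3


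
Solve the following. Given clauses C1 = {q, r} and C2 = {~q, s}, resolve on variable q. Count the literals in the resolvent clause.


Remove q from C1 and ~q from C2.
C1 remainder: {r}
C2 remainder: {s}
Union (resolvent): {r, s}
Resolvent has 2 literal(s).

2


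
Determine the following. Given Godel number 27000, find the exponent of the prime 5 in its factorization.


Factorize 27000 by dividing by 5 repeatedly.
Division steps: 5 divides 27000 exactly 3 time(s).
Exponent of 5 = 3

3


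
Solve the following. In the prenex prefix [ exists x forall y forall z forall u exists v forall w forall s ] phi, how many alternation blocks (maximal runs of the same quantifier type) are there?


Quantifier-type sequence: E A A A E A A  (A=forall, E=exists)
Group into maximal same-type runs:
  Ex1 | Ax3 | Ex1 | Ax2
Number of blocks = 4

4


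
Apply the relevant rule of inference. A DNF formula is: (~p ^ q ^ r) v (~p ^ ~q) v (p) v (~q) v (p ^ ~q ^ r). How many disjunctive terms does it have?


A DNF formula is a disjunction of terms (conjunctions).
Terms are separated by v.
Counting the disjuncts: 5 terms.

5


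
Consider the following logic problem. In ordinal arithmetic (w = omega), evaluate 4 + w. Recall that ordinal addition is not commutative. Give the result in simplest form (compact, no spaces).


Compute 4 + w.
Ordinal + is associative but NOT commutative; for finite n>0, n + w = w but w + n stays w+n.
Any finite left addend is absorbed by w on the right: 4 + w = w.
Result = w

w


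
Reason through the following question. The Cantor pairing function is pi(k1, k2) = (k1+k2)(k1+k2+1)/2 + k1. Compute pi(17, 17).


k1 + k2 = 34
(k1+k2)(k1+k2+1)/2 = 34 * 35 / 2 = 595
pi = 595 + 17 = 612

612


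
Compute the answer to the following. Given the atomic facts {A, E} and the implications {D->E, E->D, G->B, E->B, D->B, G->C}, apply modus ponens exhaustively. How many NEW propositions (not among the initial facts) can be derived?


Initial facts: {A, E}
Apply modus ponens to closure:
  E and E->D  =>  D
  E and E->B  =>  B
Final known: {A, B, D, E}
New propositions: {B, D}
Count = 2

2


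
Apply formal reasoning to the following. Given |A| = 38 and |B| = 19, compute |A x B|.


The Cartesian product A x B contains all ordered pairs (a, b).
|A x B| = |A| * |B| = 38 * 19 = 722

722


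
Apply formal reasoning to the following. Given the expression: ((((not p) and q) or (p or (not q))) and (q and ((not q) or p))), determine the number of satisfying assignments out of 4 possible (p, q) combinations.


Check all 4 assignments:
p=0, q=0: 0
p=0, q=1: 0
p=1, q=0: 0
p=1, q=1: 1
Count of True = 1

1


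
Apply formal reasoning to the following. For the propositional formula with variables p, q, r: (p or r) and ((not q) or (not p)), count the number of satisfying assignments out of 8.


Evaluate all 8 assignments for p, q, r:
p=0, q=0, r=0: 0
p=0, q=0, r=1: 1
p=0, q=1, r=0: 0
p=0, q=1, r=1: 1
p=1, q=0, r=0: 1
p=1, q=0, r=1: 1
p=1, q=1, r=0: 0
p=1, q=1, r=1: 0
Satisfying count = 4

4


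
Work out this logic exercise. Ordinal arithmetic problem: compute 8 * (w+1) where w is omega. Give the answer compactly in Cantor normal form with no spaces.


Compute 8 * (w+1).
Ordinal * is associative and left-distributive over +, but NOT commutative; for finite n>1, n*w = w but w*n stays w*n.
By left-distributivity: 8 * (w+1) = 8*w + 8*1 = w + 8 = w+8.
Result = w+8

w+8


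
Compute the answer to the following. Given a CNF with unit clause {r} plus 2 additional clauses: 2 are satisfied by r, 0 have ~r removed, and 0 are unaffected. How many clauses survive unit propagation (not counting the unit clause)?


Satisfied (removed): 2
Shortened (remain): 0
Unchanged (remain): 0
Remaining = 0 + 0 = 0

0


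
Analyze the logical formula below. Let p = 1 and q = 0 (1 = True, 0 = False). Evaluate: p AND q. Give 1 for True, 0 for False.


p = 1, q = 0
Operation: p AND q
Evaluate: 1 AND 0 = 0

0


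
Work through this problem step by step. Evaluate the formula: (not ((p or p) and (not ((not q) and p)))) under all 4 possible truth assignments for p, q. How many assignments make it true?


Check all 4 assignments:
p=0, q=0: 1
p=0, q=1: 1
p=1, q=0: 1
p=1, q=1: 0
Count of True = 3

3


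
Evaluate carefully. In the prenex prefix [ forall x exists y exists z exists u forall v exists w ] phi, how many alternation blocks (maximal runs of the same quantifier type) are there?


Quantifier-type sequence: A E E E A E  (A=forall, E=exists)
Group into maximal same-type runs:
  Ax1 | Ex3 | Ax1 | Ex1
Number of blocks = 4

4


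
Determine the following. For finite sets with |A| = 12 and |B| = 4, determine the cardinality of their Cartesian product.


The Cartesian product A x B contains all ordered pairs (a, b).
|A x B| = |A| * |B| = 12 * 4 = 48

48


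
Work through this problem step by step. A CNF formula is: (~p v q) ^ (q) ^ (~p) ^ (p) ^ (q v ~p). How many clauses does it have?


A CNF formula is a conjunction of clauses.
Clauses are separated by ^.
Counting the conjuncts: 5 clauses.

5


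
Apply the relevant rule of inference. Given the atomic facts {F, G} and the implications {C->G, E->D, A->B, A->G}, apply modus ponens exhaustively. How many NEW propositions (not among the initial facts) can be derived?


Initial facts: {F, G}
Apply modus ponens to closure:
  (no implication fires)
Final known: {F, G}
New propositions: {(none)}
Count = 0

0


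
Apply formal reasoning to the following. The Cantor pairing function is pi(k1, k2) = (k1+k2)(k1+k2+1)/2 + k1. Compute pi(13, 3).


k1 + k2 = 16
(k1+k2)(k1+k2+1)/2 = 16 * 17 / 2 = 136
pi = 136 + 13 = 149

149


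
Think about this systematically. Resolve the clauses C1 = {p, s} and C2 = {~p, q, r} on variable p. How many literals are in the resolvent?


Remove p from C1 and ~p from C2.
C1 remainder: {s}
C2 remainder: {q, r}
Union (resolvent): {q, r, s}
Resolvent has 3 literal(s).

3


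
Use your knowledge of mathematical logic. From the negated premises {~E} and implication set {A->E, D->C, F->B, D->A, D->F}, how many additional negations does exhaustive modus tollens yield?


Initial negated facts: {~E}
Apply modus tollens to closure:
  ~E and A->E  =>  ~A
  ~A and D->A  =>  ~D
Final negated: {~A, ~D, ~E}
New negations: {~A, ~D}
Count = 2

2


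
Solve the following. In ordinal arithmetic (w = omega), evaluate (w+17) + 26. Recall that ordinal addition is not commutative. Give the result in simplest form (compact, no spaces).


Compute (w+17) + 26.
Ordinal + is associative but NOT commutative; for finite n>0, n + w = w but w + n stays w+n.
By associativity: (w+17) + 26 = w + (17+26) = w+43.
Result = w+43

w+43


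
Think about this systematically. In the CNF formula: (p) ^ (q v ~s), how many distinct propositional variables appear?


Identify each variable that appears in the formula.
Variables found: p, q, s
Count = 3

3


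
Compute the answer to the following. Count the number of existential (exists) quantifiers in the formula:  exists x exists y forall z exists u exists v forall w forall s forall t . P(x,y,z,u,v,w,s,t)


Quantifier prefix: exists x exists y forall z exists u exists v forall w forall s forall t
Mark each quantifier type:
  E E U E E U U U
Universal count = 4, Existential count = 4
Asked for existential (exists) quantifiers: 4

4


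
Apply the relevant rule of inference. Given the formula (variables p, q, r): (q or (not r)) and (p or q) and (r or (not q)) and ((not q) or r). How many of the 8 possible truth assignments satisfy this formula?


Evaluate all 8 assignments for p, q, r:
p=0, q=0, r=0: 0
p=0, q=0, r=1: 0
p=0, q=1, r=0: 0
p=0, q=1, r=1: 1
p=1, q=0, r=0: 1
p=1, q=0, r=1: 0
p=1, q=1, r=0: 0
p=1, q=1, r=1: 1
Satisfying count = 3

3


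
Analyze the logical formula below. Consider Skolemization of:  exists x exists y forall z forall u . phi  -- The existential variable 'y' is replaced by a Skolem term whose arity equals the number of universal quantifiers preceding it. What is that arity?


Quantifier prefix: exists x exists y forall z forall u
'y' is existentially quantified at position 2.
No universal quantifiers precede it.
Skolem function arity = 0 (a Skolem constant)

0


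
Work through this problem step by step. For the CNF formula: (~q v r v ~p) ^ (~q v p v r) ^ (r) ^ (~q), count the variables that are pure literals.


Check each variable for pure literal status:
p: mixed (not pure)
q: pure negative
r: pure positive
Pure literal count = 2

2


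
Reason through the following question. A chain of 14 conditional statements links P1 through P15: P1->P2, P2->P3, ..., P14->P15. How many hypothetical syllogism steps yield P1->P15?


With 14 implications in a chain connecting 15 propositions:
P1->P2, P2->P3, ..., P14->P15
Steps needed = (number of implications) - 1 = 14 - 1 = 13

13


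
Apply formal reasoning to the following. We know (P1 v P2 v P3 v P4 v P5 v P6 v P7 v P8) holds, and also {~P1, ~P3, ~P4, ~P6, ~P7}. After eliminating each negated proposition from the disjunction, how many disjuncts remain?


Original disjuncts (8): P1, P2, P3, P4, P5, P6, P7, P8
Negated (eliminate): ~P1, ~P3, ~P4, ~P6, ~P7
Remaining disjuncts: P2, P5, P8
Count = 8 - 5 = 3

3


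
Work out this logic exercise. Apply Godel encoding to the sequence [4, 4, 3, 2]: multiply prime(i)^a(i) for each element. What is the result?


Encode each element as an exponent of the corresponding prime:
  2^4 = 16
  3^4 = 81
  5^3 = 125
  7^2 = 49
Product = 16 * 81 * 125 * 49 = 7938000

7938000


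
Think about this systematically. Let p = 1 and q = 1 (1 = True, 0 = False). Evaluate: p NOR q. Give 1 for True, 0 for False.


p = 1, q = 1
Operation: p NOR q
Evaluate: 1 NOR 1 = 0

0


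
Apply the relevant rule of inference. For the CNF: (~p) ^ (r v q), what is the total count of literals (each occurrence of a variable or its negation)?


Counting literals in each clause:
Clause 1: 1 literal(s)
Clause 2: 2 literal(s)
Total = 3

3


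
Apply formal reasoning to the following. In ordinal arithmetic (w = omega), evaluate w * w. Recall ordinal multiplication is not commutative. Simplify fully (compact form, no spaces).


Compute w * w.
Ordinal * is associative and left-distributive over +, but NOT commutative; for finite n>1, n*w = w but w*n stays w*n.
w * w = w^2 by definition.
Result = w^2

w^2


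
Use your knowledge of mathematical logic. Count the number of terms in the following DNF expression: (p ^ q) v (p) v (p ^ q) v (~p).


A DNF formula is a disjunction of terms (conjunctions).
Terms are separated by v.
Counting the disjuncts: 4 terms.

4


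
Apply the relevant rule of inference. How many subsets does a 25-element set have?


The power set of a set with n elements has 2^n elements.
|P(S)| = 2^25 = 33554432

33554432


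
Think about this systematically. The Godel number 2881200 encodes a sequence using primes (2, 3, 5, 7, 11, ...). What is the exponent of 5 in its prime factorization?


Factorize 2881200 by dividing by 5 repeatedly.
Division steps: 5 divides 2881200 exactly 2 time(s).
Exponent of 5 = 2

2


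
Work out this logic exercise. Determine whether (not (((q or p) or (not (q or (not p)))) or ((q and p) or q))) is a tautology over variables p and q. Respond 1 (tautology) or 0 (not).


Check all 4 assignments:
p=0, q=0: 1
p=0, q=1: 0
p=1, q=0: 0
p=1, q=1: 0
Satisfying count = 1/4.
Tautology iff count = 4: no.

0


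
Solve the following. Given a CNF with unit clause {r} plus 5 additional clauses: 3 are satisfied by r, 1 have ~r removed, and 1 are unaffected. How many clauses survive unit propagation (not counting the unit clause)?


Satisfied (removed): 3
Shortened (remain): 1
Unchanged (remain): 1
Remaining = 1 + 1 = 2

2


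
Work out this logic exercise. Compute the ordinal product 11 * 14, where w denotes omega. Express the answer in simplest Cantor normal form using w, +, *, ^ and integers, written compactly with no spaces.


Compute 11 * 14.
Ordinal * is associative and left-distributive over +, but NOT commutative; for finite n>1, n*w = w but w*n stays w*n.
Both finite; ordinal * agrees with natural *: 11 * 14 = 154.
Result = 154

154


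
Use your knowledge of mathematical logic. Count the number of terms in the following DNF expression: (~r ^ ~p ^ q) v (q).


A DNF formula is a disjunction of terms (conjunctions).
Terms are separated by v.
Counting the disjuncts: 2 terms.

2


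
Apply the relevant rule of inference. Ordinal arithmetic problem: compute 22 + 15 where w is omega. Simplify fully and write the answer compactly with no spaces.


Compute 22 + 15.
Ordinal + is associative but NOT commutative; for finite n>0, n + w = w but w + n stays w+n.
Both operands finite; ordinal + agrees with natural +: 22 + 15 = 37.
Result = 37

37


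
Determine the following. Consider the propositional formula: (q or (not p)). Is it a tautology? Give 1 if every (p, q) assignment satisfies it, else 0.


Check all 4 assignments:
p=0, q=0: 1
p=0, q=1: 1
p=1, q=0: 0
p=1, q=1: 1
Satisfying count = 3/4.
Tautology iff count = 4: no.

0


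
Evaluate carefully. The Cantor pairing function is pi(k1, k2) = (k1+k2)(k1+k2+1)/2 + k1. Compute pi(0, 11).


k1 + k2 = 11
(k1+k2)(k1+k2+1)/2 = 11 * 12 / 2 = 66
pi = 66 + 0 = 66

66


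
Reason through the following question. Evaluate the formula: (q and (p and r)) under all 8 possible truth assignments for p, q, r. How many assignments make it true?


Check all 8 assignments:
p=0, q=0, r=0: 0
p=0, q=0, r=1: 0
p=0, q=1, r=0: 0
p=0, q=1, r=1: 0
p=1, q=0, r=0: 0
p=1, q=0, r=1: 0
p=1, q=1, r=0: 0
p=1, q=1, r=1: 1
Count of True = 1

1


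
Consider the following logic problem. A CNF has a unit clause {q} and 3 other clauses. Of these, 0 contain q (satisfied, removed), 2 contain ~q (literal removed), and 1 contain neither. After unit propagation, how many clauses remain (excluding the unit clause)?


Satisfied (removed): 0
Shortened (remain): 2
Unchanged (remain): 1
Remaining = 2 + 1 = 3

3


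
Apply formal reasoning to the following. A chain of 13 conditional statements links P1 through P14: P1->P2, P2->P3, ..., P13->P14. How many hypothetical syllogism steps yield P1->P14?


With 13 implications in a chain connecting 14 propositions:
P1->P2, P2->P3, ..., P13->P14
Steps needed = (number of implications) - 1 = 13 - 1 = 12

12


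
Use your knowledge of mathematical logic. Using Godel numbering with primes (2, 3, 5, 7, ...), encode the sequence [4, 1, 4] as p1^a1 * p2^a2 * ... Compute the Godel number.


Encode each element as an exponent of the corresponding prime:
  2^4 = 16
  3^1 = 3
  5^4 = 625
Product = 16 * 3 * 625 = 30000

30000


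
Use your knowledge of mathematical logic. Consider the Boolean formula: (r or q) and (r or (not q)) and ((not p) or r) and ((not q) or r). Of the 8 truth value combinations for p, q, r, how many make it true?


Evaluate all 8 assignments for p, q, r:
p=0, q=0, r=0: 0
p=0, q=0, r=1: 1
p=0, q=1, r=0: 0
p=0, q=1, r=1: 1
p=1, q=0, r=0: 0
p=1, q=0, r=1: 1
p=1, q=1, r=0: 0
p=1, q=1, r=1: 1
Satisfying count = 4

4


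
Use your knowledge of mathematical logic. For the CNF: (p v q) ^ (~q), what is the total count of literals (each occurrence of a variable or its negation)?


Counting literals in each clause:
Clause 1: 2 literal(s)
Clause 2: 1 literal(s)
Total = 3

3


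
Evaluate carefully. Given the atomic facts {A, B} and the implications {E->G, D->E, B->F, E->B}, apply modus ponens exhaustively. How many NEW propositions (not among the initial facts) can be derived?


Initial facts: {A, B}
Apply modus ponens to closure:
  B and B->F  =>  F
Final known: {A, B, F}
New propositions: {F}
Count = 1

1


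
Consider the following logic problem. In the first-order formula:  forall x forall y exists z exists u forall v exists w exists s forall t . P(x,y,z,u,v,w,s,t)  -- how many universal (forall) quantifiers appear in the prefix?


Quantifier prefix: forall x forall y exists z exists u forall v exists w exists s forall t
Mark each quantifier type:
  U U E E U E E U
Universal count = 4, Existential count = 4
Asked for universal (forall) quantifiers: 4

4


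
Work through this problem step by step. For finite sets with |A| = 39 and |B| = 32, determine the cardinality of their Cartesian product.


The Cartesian product A x B contains all ordered pairs (a, b).
|A x B| = |A| * |B| = 39 * 32 = 1248

1248


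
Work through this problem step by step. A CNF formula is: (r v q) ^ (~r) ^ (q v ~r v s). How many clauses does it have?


A CNF formula is a conjunction of clauses.
Clauses are separated by ^.
Counting the conjuncts: 3 clauses.

3
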